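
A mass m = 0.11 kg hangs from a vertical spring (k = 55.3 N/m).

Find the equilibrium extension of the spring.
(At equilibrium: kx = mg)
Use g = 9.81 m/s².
x_eq = mg/k = 0.11×9.81/55.3 = 0.01951 m = 1.951 cm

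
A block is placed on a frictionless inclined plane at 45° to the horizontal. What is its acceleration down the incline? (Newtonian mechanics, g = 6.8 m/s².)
a = g sin(θ) = 6.8 × sin(45°) = 6.8 × 0.7071 = 4.81 m/s²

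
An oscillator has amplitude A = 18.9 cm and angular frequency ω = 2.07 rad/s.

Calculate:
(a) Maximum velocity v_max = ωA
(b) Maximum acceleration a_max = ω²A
v_max = ωA = 2.07×0.189 = 0.3912 m/s
a_max = ω²A = 2.07²×0.189 = 0.8098 m/s²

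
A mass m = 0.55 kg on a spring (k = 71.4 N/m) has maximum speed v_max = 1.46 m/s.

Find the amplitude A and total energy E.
½mv²_max = ½kA² → A = v_max√(m/k) = 1.46×√(0.55/71.4) = 0.1281 m = 12.81 cm
E = ½mv²_max = ½×0.55×1.46² = 0.5862 J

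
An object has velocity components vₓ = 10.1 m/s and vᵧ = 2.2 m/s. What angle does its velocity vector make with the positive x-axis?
θ = arctan(vᵧ/vₓ) = arctan(2.2/10.1) = 12.29°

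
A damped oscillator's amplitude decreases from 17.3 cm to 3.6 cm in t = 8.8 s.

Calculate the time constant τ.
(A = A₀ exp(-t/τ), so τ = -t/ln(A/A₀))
A/A₀ = 3.6/17.3 = 0.2081; ln(A/A₀) = -1.57
τ = −t/ln(A/A₀) = −8.8/-1.57 = 5.606 s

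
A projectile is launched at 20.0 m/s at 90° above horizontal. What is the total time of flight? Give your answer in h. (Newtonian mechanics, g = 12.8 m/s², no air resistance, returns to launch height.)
T = 2v₀sin(θ)/g (with unit conversion) = 0.0008681 h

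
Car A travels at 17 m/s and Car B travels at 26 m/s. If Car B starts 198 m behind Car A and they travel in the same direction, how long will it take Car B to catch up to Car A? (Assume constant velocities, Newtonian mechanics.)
Relative speed: v_rel = 26 - 17 = 9 m/s
Time to catch: t = d₀/v_rel = 198/9 = 22.0 s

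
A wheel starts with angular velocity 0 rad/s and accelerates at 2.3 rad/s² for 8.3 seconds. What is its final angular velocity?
ω = ω₀ + αt = 0 + 2.3 × 8.3 = 19.09 rad/s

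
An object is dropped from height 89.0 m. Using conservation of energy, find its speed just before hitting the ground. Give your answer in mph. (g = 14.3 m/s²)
mgh = ½mv² → v = √(2gh) = √(2×14.3×89) = 50.45 m/s = 112.9 mph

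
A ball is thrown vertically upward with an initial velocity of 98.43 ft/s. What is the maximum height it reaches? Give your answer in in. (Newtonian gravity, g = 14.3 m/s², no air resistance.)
h_max = v₀²/(2g) (with unit conversion) = 1239.0 in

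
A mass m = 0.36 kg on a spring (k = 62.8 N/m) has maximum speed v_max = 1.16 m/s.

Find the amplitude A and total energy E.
½mv²_max = ½kA² → A = v_max√(m/k) = 1.16×√(0.36/62.8) = 0.08783 m = 8.783 cm
E = ½mv²_max = ½×0.36×1.16² = 0.2422 J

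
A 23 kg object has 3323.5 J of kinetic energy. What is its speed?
KE = ½mv² → v = √(2KE/m) = √(2×3323.5/23) = 17.0 m/s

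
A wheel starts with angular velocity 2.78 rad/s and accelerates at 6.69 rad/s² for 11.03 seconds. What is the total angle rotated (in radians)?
θ = ω₀t + ½αt² = 2.78×11.03 + ½×6.69×11.03² = 437.62 rad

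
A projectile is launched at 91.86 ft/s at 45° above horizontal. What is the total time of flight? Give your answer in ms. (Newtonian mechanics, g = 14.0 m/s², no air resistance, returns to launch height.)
T = 2v₀sin(θ)/g (with unit conversion) = 2828.0 ms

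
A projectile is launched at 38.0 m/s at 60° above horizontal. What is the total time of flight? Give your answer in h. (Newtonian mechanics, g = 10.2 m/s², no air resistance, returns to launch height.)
T = 2v₀sin(θ)/g (with unit conversion) = 0.001792 h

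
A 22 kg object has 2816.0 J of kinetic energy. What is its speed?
KE = ½mv² → v = √(2KE/m) = √(2×2816.0/22) = 16.0 m/s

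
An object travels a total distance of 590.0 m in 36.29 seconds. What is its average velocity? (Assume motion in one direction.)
v_avg = Δd / Δt = 590.0 / 36.29 = 16.26 m/s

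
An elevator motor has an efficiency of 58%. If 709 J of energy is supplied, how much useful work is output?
W_out = η × W_in = 0.58 × 709 = 411.22 J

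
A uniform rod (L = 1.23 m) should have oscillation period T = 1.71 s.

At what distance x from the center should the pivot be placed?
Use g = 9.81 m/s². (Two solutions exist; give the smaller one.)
T = 2π√((L²/12 + x²)/(gx)). Let c = T²g/(4π²) = 0.7266.
x² − cx + L²/12 = 0 → x = (c − √(c² − L²/3))/2 = 0.2864 m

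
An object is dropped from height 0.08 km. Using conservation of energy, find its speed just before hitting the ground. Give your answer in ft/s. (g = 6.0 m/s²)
mgh = ½mv² → v = √(2gh) = √(2×6.0×80) = 30.98 m/s = 101.7 ft/s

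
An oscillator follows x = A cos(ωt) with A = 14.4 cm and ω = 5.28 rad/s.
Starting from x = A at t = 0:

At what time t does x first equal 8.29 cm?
cos(ωt) = x/A = 8.29/14.4 = 0.5757
ωt = arccos(0.5757) = 0.9573 rad
t = 0.9573/5.28 = 0.1813 s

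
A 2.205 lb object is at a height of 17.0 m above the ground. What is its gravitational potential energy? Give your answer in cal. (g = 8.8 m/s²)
PE = mgh = 1 kg × 8.8 m/s² × 17 m = 149.6 J = 35.76 cal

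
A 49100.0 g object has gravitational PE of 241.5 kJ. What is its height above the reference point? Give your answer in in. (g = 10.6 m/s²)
PE = mgh → h = PE/(mg) = 2.415e+05 J / (49.1 kg × 10.6 m/s²) = 464 m = 18270.0 in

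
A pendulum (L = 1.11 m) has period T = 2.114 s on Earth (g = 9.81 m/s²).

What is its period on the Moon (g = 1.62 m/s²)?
T = 2π√(L/g), so T_moon/T_earth = √(g_earth/g_moon)
T_moon = 2π√(1.11/1.62) = 5.201 s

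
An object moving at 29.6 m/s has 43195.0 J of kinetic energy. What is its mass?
KE = ½mv² → m = 2KE/v² = 2×43195.0/29.6² = 98.6 kg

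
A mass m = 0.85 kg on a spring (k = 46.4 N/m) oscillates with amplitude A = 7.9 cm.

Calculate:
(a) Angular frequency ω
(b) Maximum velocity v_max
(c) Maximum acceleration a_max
ω = √(k/m) = √(46.4/0.85) = 7.388 rad/s
v_max = ωA = 7.388×0.079 = 0.5837 m/s
a_max = ω²A = 7.388²×0.079 = 4.312 m/s²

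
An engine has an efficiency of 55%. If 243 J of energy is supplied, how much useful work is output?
W_out = η × W_in = 0.55 × 243 = 133.65 J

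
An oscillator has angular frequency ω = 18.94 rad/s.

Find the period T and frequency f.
T = 2π/ω = 2π/18.94 = 0.3317 s; f = ω/2π = 3.014 Hz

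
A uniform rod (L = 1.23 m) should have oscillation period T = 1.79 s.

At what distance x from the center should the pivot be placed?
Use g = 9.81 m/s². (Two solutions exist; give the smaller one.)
T = 2π√((L²/12 + x²)/(gx)). Let c = T²g/(4π²) = 0.7962.
x² − cx + L²/12 = 0 → x = (c − √(c² − L²/3))/2 = 0.2181 m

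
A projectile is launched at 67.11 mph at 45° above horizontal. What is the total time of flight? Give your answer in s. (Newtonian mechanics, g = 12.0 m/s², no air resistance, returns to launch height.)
T = 2v₀sin(θ)/g (with unit conversion) = 3.536 s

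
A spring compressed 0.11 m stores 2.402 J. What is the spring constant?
PE = ½kx² → k = 2PE/x² = 2×2.402/0.11² = 397.0 N/m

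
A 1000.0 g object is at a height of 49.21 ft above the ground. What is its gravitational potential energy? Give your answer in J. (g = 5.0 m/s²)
PE = mgh = 1 kg × 5.0 m/s² × 15 m = 75 J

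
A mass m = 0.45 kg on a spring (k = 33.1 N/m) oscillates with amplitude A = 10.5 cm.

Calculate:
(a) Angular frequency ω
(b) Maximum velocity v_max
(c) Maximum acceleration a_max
ω = √(k/m) = √(33.1/0.45) = 8.576 rad/s
v_max = ωA = 8.576×0.105 = 0.9005 m/s
a_max = ω²A = 8.576²×0.105 = 7.723 m/s²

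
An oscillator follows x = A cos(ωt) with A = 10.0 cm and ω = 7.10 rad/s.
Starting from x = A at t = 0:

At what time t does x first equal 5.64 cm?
cos(ωt) = x/A = 5.64/10.0 = 0.564
ωt = arccos(0.564) = 0.9716 rad
t = 0.9716/7.1 = 0.1368 s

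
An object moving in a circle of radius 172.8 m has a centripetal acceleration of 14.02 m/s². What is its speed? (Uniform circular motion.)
v = √(a_c × r) = √(14.02 × 172.8) = 49.22 m/s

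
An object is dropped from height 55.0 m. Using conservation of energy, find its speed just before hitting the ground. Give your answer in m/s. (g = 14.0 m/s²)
mgh = ½mv² → v = √(2gh) = √(2×14.0×55) = 39.24 m/s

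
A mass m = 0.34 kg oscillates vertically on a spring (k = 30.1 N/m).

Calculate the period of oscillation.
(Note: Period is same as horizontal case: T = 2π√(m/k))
T = 2π√(m/k) = 2π√(0.34/30.1) = 0.6678 s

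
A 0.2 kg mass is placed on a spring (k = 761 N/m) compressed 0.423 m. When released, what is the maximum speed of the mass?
½kx² = ½mv² → v = x√(k/m) = 0.423×√(761/0.2) = 26.09 m/s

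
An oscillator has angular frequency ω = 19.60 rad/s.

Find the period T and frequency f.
T = 2π/ω = 2π/19.6 = 0.3206 s; f = ω/2π = 3.119 Hz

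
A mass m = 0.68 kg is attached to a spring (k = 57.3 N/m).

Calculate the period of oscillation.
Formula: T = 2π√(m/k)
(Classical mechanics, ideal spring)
T = 2π√(m/k) = 2π√(0.68/57.3) = 0.6845 s; f = 1/T = 1.461 Hz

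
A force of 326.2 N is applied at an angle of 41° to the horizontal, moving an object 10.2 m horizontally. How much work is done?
W = Fd cosθ = 326.2×10.2×cos(41°) = 2511.1 J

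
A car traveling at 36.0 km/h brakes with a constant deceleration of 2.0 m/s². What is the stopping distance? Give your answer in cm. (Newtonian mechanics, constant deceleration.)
d = v₀² / (2a) (with unit conversion) = 2500.0 cm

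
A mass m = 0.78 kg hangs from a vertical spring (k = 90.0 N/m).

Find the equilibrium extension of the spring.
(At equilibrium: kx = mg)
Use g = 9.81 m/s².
x_eq = mg/k = 0.78×9.81/90.0 = 0.08502 m = 8.502 cm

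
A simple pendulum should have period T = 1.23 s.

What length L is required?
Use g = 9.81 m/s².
T = 2π√(L/g) → L = g(T/2π)² = 9.81×(1.23/2π)² = 0.3759 m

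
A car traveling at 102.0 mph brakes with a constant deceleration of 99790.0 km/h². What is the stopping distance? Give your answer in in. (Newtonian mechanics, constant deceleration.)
d = v₀² / (2a) (with unit conversion) = 5316.0 in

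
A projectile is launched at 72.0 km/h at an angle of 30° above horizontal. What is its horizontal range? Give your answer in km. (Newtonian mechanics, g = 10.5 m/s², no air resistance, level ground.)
R = v₀² sin(2θ) / g (with unit conversion) = 0.03299 km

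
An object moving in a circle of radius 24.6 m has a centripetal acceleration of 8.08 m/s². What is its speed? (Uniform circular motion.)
v = √(a_c × r) = √(8.08 × 24.6) = 14.1 m/s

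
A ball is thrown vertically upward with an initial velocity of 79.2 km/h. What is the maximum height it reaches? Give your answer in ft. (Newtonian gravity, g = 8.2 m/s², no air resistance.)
h_max = v₀²/(2g) (with unit conversion) = 96.82 ft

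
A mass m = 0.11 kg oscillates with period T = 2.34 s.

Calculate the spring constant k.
T = 2π√(m/k) → k = m(2π/T)² = 0.11×(2π/2.34)² = 0.7931 N/m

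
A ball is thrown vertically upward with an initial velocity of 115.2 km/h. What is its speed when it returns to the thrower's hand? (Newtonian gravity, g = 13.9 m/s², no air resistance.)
By conservation of energy, the ball returns at the same speed = 115.2 km/h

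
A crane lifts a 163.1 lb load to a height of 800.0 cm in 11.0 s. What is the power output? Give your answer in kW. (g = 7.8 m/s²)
W = mgh = 73.98×7.8×8 = 4616 J
P = W/t = 4616/11 = 419.7 W = 0.4197 kW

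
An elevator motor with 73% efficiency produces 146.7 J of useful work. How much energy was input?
W_in = W_out/η = 146.7/0.73 = 200.96 J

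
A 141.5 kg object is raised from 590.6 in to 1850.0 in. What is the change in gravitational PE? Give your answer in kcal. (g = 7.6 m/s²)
ΔPE = mg(h₂ − h₁) = 141.5 kg × 7.6 m/s² × (46.99 − 15) m = 3.44e+04 J = 8.222 kcal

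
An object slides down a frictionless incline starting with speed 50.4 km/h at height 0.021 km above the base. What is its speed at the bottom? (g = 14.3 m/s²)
½mv₀² + mgh = ½mv² → v = √(v₀² + 2gh) = √(14² + 2×14.3×21) = 28.22 m/s = 101.6 km/h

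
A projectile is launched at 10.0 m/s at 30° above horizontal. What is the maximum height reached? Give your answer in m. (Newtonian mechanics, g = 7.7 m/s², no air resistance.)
H = v₀²sin²(θ)/(2g) = 1.623 m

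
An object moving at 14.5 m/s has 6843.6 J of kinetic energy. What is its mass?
KE = ½mv² → m = 2KE/v² = 2×6843.6/14.5² = 65.1 kg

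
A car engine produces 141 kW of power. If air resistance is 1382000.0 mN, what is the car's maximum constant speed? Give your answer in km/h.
P = Fv → v = P/F = 141000 W / 1382 N = 102 m/s = 367.3 km/h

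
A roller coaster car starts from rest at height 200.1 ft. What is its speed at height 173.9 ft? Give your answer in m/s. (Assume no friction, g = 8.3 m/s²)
mgh₁ = ½mv₂² + mgh₂ → v₂ = √(2g(h₁−h₂)) = √(2×8.3×(60.99−53)) = 11.51 m/s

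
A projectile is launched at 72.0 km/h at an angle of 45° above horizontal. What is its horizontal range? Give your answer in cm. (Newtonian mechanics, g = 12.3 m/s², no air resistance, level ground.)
R = v₀² sin(2θ) / g (with unit conversion) = 3252.0 cm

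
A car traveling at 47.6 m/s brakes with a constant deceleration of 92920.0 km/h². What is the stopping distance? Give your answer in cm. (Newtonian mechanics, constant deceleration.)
d = v₀² / (2a) (with unit conversion) = 15800.0 cm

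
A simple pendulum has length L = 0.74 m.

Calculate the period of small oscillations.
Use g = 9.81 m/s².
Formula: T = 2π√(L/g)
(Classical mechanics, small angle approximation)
T = 2π√(L/g) = 2π√(0.74/9.81) = 1.726 s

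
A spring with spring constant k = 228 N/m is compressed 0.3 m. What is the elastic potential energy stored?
PE = ½kx² = ½×228×0.3² = 10.26 J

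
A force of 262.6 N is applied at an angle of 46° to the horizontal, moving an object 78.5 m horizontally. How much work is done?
W = Fd cosθ = 262.6×78.5×cos(46°) = 14320.0 J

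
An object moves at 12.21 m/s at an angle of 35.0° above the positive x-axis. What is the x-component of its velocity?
vₓ = v cos(θ) = 12.21 × cos(35.0°) = 10.0 m/s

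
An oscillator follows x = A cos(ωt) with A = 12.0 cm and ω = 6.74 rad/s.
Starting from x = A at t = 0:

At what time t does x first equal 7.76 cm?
cos(ωt) = x/A = 7.76/12.0 = 0.6467
ωt = arccos(0.6467) = 0.8676 rad
t = 0.8676/6.74 = 0.1287 s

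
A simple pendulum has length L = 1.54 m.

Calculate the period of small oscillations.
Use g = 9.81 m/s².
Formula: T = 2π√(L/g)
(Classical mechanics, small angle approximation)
T = 2π√(L/g) = 2π√(1.54/9.81) = 2.489 s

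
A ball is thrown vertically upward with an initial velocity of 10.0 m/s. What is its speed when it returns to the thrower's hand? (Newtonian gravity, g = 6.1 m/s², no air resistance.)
By conservation of energy, the ball returns at the same speed = 10.0 m/s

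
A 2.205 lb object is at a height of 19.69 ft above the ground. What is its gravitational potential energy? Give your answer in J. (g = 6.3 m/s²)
PE = mgh = 1 kg × 6.3 m/s² × 6.002 m = 37.82 J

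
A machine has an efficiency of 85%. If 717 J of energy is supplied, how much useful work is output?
W_out = η × W_in = 0.85 × 717 = 609.45 J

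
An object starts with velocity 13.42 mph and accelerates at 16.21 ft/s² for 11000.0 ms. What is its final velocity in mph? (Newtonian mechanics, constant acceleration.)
v = v₀ + at (with unit conversion) = 135.0 mph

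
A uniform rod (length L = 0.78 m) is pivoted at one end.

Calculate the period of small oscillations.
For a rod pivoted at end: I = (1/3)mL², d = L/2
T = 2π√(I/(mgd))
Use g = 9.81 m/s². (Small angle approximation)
I/m = (1/3)L² = 0.2028 m²; d = L/2 = 0.39 m
T = 2π√(I/(mgd)) = 2π√(0.2028/(9.81×0.39)) = 1.447 s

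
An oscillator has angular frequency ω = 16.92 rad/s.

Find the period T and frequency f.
T = 2π/ω = 2π/16.92 = 0.3713 s; f = ω/2π = 2.693 Hz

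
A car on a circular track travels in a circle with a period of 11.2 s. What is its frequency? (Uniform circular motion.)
f = 1/T = 1/11.2 = 0.0893 Hz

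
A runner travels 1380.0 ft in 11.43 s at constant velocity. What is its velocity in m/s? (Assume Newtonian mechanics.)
v = d/t (with unit conversion) = 36.8 m/s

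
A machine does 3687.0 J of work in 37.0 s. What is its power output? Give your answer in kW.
P = W/t = 3687 J / 37 s = 99.65 W = 0.09965 kW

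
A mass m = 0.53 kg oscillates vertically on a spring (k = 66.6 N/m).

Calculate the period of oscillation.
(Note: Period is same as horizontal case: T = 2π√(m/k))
T = 2π√(m/k) = 2π√(0.53/66.6) = 0.5605 s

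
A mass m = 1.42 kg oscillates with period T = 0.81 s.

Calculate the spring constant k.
T = 2π√(m/k) → k = m(2π/T)² = 1.42×(2π/0.81)² = 85.44 N/m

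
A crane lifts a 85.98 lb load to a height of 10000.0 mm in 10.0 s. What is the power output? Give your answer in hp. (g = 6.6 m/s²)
W = mgh = 39×6.6×10 = 2574 J
P = W/t = 2574/10 = 257.4 W = 0.3452 hp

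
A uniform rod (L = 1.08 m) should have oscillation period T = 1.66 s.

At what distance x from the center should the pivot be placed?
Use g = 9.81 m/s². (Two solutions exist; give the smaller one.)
T = 2π√((L²/12 + x²)/(gx)). Let c = T²g/(4π²) = 0.6847.
x² − cx + L²/12 = 0 → x = (c − √(c² − L²/3))/2 = 0.2009 m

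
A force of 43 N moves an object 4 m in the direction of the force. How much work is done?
W = Fd = 43×4 = 172.0 J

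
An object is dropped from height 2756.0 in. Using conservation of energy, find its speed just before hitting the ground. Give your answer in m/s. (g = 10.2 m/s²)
mgh = ½mv² → v = √(2gh) = √(2×10.2×70) = 37.79 m/s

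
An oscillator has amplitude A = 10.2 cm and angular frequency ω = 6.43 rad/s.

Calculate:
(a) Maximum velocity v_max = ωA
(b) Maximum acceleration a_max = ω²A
v_max = ωA = 6.43×0.102 = 0.6559 m/s
a_max = ω²A = 6.43²×0.102 = 4.217 m/s²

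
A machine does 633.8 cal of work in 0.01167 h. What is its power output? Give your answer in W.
P = W/t = 2652 J / 42.01 s = 63.12 W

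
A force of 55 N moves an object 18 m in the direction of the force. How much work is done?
W = Fd = 55×18 = 990.0 J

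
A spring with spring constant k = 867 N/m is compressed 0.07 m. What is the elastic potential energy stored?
PE = ½kx² = ½×867×0.07² = 2.124 J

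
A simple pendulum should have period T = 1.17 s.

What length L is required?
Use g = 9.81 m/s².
T = 2π√(L/g) → L = g(T/2π)² = 9.81×(1.17/2π)² = 0.3402 m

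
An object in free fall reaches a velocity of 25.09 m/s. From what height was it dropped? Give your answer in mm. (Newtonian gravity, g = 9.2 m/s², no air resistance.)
h = v²/(2g) (with unit conversion) = 34210.0 mm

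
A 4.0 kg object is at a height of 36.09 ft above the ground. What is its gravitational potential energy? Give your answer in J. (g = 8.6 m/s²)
PE = mgh = 4 kg × 8.6 m/s² × 11 m = 378.4 J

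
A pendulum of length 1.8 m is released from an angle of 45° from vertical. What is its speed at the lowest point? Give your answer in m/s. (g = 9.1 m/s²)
h = L(1 − cosθ) = 1.8×(1 − cos45°) = 0.5272 m
v = √(2gh) = √(2×9.1×0.5272) = 3.098 m/s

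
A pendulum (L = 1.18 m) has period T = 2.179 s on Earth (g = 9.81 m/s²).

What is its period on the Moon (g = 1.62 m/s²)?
T = 2π√(L/g), so T_moon/T_earth = √(g_earth/g_moon)
T_moon = 2π√(1.18/1.62) = 5.362 s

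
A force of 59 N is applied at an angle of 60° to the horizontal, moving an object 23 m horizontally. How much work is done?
W = Fd cosθ = 59×23×cos(60°) = 678.5 J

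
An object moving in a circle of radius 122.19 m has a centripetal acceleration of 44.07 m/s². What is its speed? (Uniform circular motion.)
v = √(a_c × r) = √(44.07 × 122.19) = 73.38 m/s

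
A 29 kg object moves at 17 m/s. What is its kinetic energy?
KE = ½mv² = ½×29×17² = 4190.5 J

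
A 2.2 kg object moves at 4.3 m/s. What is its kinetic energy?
KE = ½mv² = ½×2.2×4.3² = 20.339 J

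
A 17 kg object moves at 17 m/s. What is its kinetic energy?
KE = ½mv² = ½×17×17² = 2456.5 J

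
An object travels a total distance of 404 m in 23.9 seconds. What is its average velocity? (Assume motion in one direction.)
v_avg = Δd / Δt = 404 / 23.9 = 16.9 m/s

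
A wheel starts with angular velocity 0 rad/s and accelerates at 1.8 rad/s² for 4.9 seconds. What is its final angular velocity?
ω = ω₀ + αt = 0 + 1.8 × 4.9 = 8.82 rad/s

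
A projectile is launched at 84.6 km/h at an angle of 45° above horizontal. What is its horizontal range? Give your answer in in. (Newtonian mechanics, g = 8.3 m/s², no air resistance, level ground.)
R = v₀² sin(2θ) / g (with unit conversion) = 2620.0 in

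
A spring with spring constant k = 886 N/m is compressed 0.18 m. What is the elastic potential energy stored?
PE = ½kx² = ½×886×0.18² = 14.35 J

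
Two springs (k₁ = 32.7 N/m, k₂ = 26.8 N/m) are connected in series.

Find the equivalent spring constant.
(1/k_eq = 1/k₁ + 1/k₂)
1/k_eq = 1/32.7 + 1/26.8 = 0.067894; k_eq = 14.73 N/m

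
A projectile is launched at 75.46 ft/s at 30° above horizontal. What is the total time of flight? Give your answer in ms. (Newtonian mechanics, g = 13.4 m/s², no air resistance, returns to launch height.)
T = 2v₀sin(θ)/g (with unit conversion) = 1716.0 ms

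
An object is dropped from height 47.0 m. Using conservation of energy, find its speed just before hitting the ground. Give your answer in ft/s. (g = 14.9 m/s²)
mgh = ½mv² → v = √(2gh) = √(2×14.9×47) = 37.42 m/s = 122.8 ft/s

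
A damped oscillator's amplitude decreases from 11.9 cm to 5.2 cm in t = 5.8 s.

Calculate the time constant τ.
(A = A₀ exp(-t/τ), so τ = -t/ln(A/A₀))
A/A₀ = 5.2/11.9 = 0.437; ln(A/A₀) = -0.8279
τ = −t/ln(A/A₀) = −5.8/-0.8279 = 7.006 s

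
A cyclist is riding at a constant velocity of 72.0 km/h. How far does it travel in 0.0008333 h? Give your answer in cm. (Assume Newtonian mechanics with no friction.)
d = vt (with unit conversion) = 6000.0 cm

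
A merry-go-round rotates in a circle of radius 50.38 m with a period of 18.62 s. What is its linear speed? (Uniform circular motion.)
v = 2πr/T = 2π×50.38/18.62 = 17.0 m/s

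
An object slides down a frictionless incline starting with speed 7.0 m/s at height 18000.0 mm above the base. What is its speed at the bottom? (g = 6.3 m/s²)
½mv₀² + mgh = ½mv² → v = √(v₀² + 2gh) = √(7² + 2×6.3×18) = 16.61 m/s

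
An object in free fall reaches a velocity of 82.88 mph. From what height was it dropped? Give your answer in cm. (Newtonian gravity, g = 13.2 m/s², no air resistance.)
h = v²/(2g) (with unit conversion) = 5200.0 cm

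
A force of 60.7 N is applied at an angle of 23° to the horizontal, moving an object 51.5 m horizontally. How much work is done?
W = Fd cosθ = 60.7×51.5×cos(23°) = 2877.5 J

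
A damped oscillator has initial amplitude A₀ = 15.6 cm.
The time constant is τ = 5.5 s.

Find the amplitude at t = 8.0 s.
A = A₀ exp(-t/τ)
A = A₀ exp(−t/τ) = 15.6×exp(−8.0/5.5) = 3.643 cm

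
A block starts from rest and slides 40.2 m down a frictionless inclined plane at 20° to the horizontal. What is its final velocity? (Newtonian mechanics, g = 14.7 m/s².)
a = g sin(θ) = 14.7 × sin(20°) = 5.03 m/s²
v = √(2ad) = √(2 × 5.03 × 40.2) = 20.11 m/s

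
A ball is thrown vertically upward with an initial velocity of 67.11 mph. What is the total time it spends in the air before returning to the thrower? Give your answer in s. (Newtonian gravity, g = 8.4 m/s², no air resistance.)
t_total = 2v₀/g (with unit conversion) = 7.143 s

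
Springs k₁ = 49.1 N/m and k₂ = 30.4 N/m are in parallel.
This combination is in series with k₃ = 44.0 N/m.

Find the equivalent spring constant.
k₁₂ = k₁ + k₂ = 79.5 N/m (parallel)
1/k_eq = 1/k₁₂ + 1/k₃ → k_eq = 28.32 N/m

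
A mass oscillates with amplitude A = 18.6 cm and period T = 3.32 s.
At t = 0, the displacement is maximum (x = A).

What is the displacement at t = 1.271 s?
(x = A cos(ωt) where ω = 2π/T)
ω = 2π/T = 2π/3.32 = 1.893 rad/s
x = A cos(ωt) = 18.6×cos(1.893×1.271) = -13.78 cm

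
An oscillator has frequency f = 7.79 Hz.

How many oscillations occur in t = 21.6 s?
n = f×t = 7.79×21.6 = 168.3 oscillations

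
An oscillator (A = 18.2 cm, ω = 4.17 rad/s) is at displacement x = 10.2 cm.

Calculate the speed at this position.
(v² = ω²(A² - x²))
v = ω√(A² − x²) = 4.17×√(0.182² − 0.102²) = 0.6286 m/s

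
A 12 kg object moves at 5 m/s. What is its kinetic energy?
KE = ½mv² = ½×12×5² = 150.0 J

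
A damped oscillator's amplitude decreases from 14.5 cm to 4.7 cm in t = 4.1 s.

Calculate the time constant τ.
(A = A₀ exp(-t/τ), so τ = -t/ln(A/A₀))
A/A₀ = 4.7/14.5 = 0.3241; ln(A/A₀) = -1.127
τ = −t/ln(A/A₀) = −4.1/-1.127 = 3.639 s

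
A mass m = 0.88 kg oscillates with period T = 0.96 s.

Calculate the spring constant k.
T = 2π√(m/k) → k = m(2π/T)² = 0.88×(2π/0.96)² = 37.7 N/m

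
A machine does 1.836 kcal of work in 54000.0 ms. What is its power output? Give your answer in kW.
P = W/t = 7682 J / 54 s = 142.3 W = 0.1423 kW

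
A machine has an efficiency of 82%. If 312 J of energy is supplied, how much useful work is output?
W_out = η × W_in = 0.82 × 312 = 255.84 J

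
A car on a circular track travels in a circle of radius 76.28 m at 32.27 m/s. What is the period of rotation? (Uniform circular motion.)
T = 2πr/v = 2π×76.28/32.27 = 14.85 s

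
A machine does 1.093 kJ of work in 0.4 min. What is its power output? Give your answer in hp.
P = W/t = 1093 J / 24 s = 45.54 W = 0.06107 hp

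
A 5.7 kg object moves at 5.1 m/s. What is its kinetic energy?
KE = ½mv² = ½×5.7×5.1² = 74.1285 J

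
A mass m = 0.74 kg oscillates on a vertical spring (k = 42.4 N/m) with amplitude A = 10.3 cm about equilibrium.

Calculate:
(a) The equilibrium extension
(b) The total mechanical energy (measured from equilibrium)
x_eq = mg/k = 0.74×9.81/42.4 = 0.1712 m = 17.12 cm
E = ½kA² = ½×42.4×(0.103)² = 0.2249 J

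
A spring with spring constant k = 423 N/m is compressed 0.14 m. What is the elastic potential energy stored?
PE = ½kx² = ½×423×0.14² = 4.145 J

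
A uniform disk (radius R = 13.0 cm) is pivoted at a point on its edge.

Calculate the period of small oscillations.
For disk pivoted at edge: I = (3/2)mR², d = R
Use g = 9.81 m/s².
I/m = (3/2)R² = 0.02535 m²; d = R = 0.13 m
T = 2π√((3/2)R²/(gR)) = 2π√(3R/(2g)) = 0.8859 s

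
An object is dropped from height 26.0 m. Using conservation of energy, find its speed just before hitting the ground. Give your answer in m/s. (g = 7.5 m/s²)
mgh = ½mv² → v = √(2gh) = √(2×7.5×26) = 19.75 m/s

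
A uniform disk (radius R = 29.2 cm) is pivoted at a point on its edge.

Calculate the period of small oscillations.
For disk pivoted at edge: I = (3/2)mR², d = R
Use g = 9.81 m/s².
I/m = (3/2)R² = 0.1279 m²; d = R = 0.292 m
T = 2π√((3/2)R²/(gR)) = 2π√(3R/(2g)) = 1.328 s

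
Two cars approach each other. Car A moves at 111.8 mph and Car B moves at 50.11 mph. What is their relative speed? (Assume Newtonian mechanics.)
v_rel = v_A + v_B = 111.8 + 50.11 = 161.9 mph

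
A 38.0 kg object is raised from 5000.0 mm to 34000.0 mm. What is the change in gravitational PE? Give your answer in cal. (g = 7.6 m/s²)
ΔPE = mg(h₂ − h₁) = 38 kg × 7.6 m/s² × (34 − 5) m = 8375 J = 2002.0 cal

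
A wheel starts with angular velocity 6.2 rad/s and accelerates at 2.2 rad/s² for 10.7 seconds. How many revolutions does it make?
θ = ω₀t + ½αt² = 6.2×10.7 + ½×2.2×10.7² = 192.28 rad
Revolutions = θ/(2π) = 192.28/(2π) = 30.6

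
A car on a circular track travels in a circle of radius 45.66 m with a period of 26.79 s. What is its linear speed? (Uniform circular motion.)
v = 2πr/T = 2π×45.66/26.79 = 10.71 m/s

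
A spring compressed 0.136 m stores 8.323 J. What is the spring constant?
PE = ½kx² → k = 2PE/x² = 2×8.323/0.136² = 900.0 N/m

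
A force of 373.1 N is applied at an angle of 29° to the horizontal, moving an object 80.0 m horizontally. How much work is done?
W = Fd cosθ = 373.1×80.0×cos(29°) = 26106.0 J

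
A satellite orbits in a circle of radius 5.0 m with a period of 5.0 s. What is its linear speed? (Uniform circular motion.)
v = 2πr/T = 2π×5.0/5.0 = 6.28 m/s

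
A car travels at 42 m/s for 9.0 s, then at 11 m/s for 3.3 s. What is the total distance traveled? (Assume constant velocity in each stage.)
d₁ = v₁t₁ = 42 × 9.0 = 378 m
d₂ = v₂t₂ = 11 × 3.3 = 36.3 m
d_total = 378 + 36.3 = 414.3 m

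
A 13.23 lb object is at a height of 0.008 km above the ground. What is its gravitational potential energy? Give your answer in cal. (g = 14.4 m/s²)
PE = mgh = 6.001 kg × 14.4 m/s² × 8 m = 691.3 J = 165.2 cal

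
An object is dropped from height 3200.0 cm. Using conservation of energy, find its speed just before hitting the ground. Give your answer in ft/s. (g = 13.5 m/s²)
mgh = ½mv² → v = √(2gh) = √(2×13.5×32) = 29.39 m/s = 96.44 ft/s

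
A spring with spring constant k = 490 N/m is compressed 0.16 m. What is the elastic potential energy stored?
PE = ½kx² = ½×490×0.16² = 6.272 J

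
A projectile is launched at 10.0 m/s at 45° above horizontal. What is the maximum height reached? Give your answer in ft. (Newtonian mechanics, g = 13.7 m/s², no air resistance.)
H = v₀²sin²(θ)/(2g) (with unit conversion) = 5.987 ft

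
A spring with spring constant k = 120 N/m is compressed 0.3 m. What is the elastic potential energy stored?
PE = ½kx² = ½×120×0.3² = 5.4 J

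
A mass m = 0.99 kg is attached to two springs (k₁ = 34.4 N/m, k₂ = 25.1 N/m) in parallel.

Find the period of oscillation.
k_eq = k₁+k₂ = 59.5 N/m
T = 2π√(m/k_eq) = 2π√(0.99/59.5) = 0.8105 s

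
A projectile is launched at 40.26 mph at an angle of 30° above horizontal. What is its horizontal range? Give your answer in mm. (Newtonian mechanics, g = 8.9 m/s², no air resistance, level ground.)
R = v₀² sin(2θ) / g (with unit conversion) = 31520.0 mm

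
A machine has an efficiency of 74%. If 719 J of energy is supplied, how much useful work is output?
W_out = η × W_in = 0.74 × 719 = 532.06 J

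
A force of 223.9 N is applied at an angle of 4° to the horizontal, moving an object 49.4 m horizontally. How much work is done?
W = Fd cosθ = 223.9×49.4×cos(4°) = 11034.0 J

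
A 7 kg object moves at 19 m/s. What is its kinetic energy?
KE = ½mv² = ½×7×19² = 1263.5 J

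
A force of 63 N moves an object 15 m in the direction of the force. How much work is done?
W = Fd = 63×15 = 945.0 J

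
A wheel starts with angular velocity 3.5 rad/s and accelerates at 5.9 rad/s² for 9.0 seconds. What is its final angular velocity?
ω = ω₀ + αt = 3.5 + 5.9 × 9.0 = 56.6 rad/s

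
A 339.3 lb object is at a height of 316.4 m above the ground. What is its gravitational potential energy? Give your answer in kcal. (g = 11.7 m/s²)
PE = mgh = 153.9 kg × 11.7 m/s² × 316.4 m = 5.697e+05 J = 136.2 kcal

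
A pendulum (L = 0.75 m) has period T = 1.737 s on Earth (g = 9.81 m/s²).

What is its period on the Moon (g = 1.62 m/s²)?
T = 2π√(L/g), so T_moon/T_earth = √(g_earth/g_moon)
T_moon = 2π√(0.75/1.62) = 4.275 s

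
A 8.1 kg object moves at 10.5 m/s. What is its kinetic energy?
KE = ½mv² = ½×8.1×10.5² = 446.5125 J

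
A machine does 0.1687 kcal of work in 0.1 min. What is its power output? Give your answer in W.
P = W/t = 705.8 J / 6 s = 117.6 W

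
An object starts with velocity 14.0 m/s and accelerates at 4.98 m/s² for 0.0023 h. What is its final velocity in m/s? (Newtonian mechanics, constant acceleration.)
v = v₀ + at (with unit conversion) = 55.23 m/s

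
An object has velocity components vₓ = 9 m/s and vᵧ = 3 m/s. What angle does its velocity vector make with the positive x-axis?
θ = arctan(vᵧ/vₓ) = arctan(3/9) = 18.43°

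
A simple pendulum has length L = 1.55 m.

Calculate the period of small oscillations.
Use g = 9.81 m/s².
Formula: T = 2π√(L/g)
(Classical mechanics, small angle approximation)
T = 2π√(L/g) = 2π√(1.55/9.81) = 2.498 s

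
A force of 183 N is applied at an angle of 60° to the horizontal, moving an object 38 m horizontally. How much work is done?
W = Fd cosθ = 183×38×cos(60°) = 3477.0 J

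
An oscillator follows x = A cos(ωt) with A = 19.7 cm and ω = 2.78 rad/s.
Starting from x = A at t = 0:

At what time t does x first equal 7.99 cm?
cos(ωt) = x/A = 7.99/19.7 = 0.4056
ωt = arccos(0.4056) = 1.153 rad
t = 1.153/2.78 = 0.4148 s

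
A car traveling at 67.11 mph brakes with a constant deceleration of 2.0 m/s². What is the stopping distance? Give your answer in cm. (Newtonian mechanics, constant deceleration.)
d = v₀² / (2a) (with unit conversion) = 22500.0 cm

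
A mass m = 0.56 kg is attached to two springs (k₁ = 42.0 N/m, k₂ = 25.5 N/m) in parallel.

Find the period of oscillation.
k_eq = k₁+k₂ = 67.5 N/m
T = 2π√(m/k_eq) = 2π√(0.56/67.5) = 0.5723 s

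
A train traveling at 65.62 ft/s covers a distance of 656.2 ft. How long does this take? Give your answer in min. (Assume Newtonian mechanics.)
t = d/v (with unit conversion) = 0.1667 min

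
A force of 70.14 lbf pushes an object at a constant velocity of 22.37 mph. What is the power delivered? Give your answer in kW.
P = Fv = 312 N × 10 m/s = 3120 W = 3.12 kW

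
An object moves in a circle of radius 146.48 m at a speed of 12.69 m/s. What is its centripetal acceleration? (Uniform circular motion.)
a_c = v²/r = 12.69²/146.48 = 161.036/146.48 = 1.1 m/s²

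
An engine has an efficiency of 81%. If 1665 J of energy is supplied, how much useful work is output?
W_out = η × W_in = 0.81 × 1665 = 1348.7 J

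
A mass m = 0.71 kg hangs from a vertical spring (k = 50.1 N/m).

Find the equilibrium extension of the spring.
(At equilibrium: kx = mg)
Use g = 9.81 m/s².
x_eq = mg/k = 0.71×9.81/50.1 = 0.139 m = 13.9 cm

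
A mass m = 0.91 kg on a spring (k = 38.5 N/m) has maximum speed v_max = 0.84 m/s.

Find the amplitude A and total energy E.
½mv²_max = ½kA² → A = v_max√(m/k) = 0.84×√(0.91/38.5) = 0.1291 m = 12.91 cm
E = ½mv²_max = ½×0.91×0.84² = 0.321 J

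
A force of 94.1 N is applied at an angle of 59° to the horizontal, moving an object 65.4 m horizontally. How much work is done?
W = Fd cosθ = 94.1×65.4×cos(59°) = 3169.6 J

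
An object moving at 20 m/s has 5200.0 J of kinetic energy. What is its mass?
KE = ½mv² → m = 2KE/v² = 2×5200.0/20² = 26.0 kg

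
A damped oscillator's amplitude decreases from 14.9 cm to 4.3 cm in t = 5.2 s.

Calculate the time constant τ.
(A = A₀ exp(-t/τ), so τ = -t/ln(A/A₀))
A/A₀ = 4.3/14.9 = 0.2886; ln(A/A₀) = -1.243
τ = −t/ln(A/A₀) = −5.2/-1.243 = 4.184 s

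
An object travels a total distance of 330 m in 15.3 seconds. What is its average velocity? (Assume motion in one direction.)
v_avg = Δd / Δt = 330 / 15.3 = 21.57 m/s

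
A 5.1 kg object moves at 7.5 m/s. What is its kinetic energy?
KE = ½mv² = ½×5.1×7.5² = 143.4375 J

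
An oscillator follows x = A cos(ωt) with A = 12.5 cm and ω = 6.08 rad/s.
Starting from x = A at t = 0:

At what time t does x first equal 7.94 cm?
cos(ωt) = x/A = 7.94/12.5 = 0.6352
ωt = arccos(0.6352) = 0.8825 rad
t = 0.8825/6.08 = 0.1452 s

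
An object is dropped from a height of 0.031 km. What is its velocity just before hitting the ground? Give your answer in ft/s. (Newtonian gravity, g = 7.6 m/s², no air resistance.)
v = √(2gh) (with unit conversion) = 71.22 ft/s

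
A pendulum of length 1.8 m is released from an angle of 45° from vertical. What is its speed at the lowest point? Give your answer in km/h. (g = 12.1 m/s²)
h = L(1 − cosθ) = 1.8×(1 − cos45°) = 0.5272 m
v = √(2gh) = √(2×12.1×0.5272) = 3.572 m/s = 12.86 km/h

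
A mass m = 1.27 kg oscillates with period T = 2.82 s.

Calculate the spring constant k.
T = 2π√(m/k) → k = m(2π/T)² = 1.27×(2π/2.82)² = 6.305 N/m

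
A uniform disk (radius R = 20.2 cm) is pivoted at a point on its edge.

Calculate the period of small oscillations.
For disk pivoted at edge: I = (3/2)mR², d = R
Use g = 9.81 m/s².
I/m = (3/2)R² = 0.06121 m²; d = R = 0.202 m
T = 2π√((3/2)R²/(gR)) = 2π√(3R/(2g)) = 1.104 s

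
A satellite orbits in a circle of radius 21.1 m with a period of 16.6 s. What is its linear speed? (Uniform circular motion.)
v = 2πr/T = 2π×21.1/16.6 = 7.99 m/s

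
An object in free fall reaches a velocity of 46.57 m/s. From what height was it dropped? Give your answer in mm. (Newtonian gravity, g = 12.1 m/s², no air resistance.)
h = v²/(2g) (with unit conversion) = 89620.0 mm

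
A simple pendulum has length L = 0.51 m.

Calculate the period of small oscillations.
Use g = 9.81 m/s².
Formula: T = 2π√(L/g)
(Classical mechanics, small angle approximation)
T = 2π√(L/g) = 2π√(0.51/9.81) = 1.433 s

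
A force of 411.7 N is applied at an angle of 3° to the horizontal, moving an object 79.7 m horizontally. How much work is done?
W = Fd cosθ = 411.7×79.7×cos(3°) = 32768.0 J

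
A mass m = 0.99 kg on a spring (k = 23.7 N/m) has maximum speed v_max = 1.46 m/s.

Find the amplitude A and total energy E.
½mv²_max = ½kA² → A = v_max√(m/k) = 1.46×√(0.99/23.7) = 0.2984 m = 29.84 cm
E = ½mv²_max = ½×0.99×1.46² = 1.055 J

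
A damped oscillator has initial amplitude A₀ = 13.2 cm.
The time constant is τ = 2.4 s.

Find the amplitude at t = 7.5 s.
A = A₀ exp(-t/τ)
A = A₀ exp(−t/τ) = 13.2×exp(−7.5/2.4) = 0.58 cm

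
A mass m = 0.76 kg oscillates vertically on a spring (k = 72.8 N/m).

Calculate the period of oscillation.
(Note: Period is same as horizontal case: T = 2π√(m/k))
T = 2π√(m/k) = 2π√(0.76/72.8) = 0.642 s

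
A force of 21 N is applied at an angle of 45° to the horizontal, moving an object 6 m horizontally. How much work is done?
W = Fd cosθ = 21×6×cos(45°) = 89.095 J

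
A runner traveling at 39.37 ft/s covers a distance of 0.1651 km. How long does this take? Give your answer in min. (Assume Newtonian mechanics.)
t = d/v (with unit conversion) = 0.2293 min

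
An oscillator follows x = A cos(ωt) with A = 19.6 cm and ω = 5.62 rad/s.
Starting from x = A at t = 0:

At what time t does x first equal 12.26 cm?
cos(ωt) = x/A = 12.26/19.6 = 0.6255
ωt = arccos(0.6255) = 0.895 rad
t = 0.895/5.62 = 0.1593 s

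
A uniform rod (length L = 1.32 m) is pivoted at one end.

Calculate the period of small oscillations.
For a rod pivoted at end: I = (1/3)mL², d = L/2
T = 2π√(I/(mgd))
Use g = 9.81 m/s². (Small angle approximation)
I/m = (1/3)L² = 0.5808 m²; d = L/2 = 0.66 m
T = 2π√(I/(mgd)) = 2π√(0.5808/(9.81×0.66)) = 1.882 s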